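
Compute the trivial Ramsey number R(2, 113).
R(2, 113) = 113

R(2, k) = k for all k ≥ 2: in a 2-colouring of K_k, either some edge is red (a red K_2) or all edges are blue (a blue K_k). And K_{112} coloured all-blue has no blue K_113, so R(2, 113) > 112. Hence R(2, 113) = 113.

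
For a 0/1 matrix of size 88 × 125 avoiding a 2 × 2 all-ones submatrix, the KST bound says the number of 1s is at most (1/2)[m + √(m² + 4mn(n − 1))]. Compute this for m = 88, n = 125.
z(88, 125; 2, 2) ≤ (1/2)[88 + √(88² + 4·88·125·124)] = (1/2)[88 + √5463744] = 1212.7326

Kővári–Sós–Turán: let r_1, ..., r_88 be the row sums and z = Σ r_i the total number of 1s. Each pair of columns can share at most one row with both entries 1 (else a 2×2 all-ones block appears), so Σ_i C(r_i, 2) ≤ C(125, 2) = 7750. By convexity Σ_i C(r_i, 2) ≥ 88·C(z/88, 2) = z(z − 88)/(2·88), giving z² − 88z − 88·125·124 ≤ 0 and hence z ≤ (1/2)[88 + √(7744 + 4·1364000)] = (1/2)[88 + √5463744] ≈ (1/2)(88 + 2337.4653) = 1212.7326.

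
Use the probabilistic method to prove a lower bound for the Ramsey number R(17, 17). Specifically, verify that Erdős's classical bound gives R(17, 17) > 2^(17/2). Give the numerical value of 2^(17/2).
2^(17/2) = 362.0387; so R(17, 17) > 362.0387

Colour each edge of K_n uniformly at random with red/blue. The expected number of monochromatic K_17 is C(n, 17) · 2 · 2^(−C(17,2)). If C(n, 17) · 2^(1 − C(17,2)) < 1, then with positive probability no monochromatic K_17 exists, so R(17, 17) > n. The standard estimate C(n, 17) ≤ n^17/17! shows this inequality holds whenever n ≤ 2^(17/2) (since 17! · 2^(C(17,2) − 1) > 2^(17^2/2) ≥ n^17). Hence R(17, 17) > 2^(17/2) = 362.0387.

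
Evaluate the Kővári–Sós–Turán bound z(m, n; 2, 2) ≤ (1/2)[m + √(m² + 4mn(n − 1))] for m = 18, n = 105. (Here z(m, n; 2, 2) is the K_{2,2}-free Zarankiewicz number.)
z(18, 105; 2, 2) ≤ (1/2)[18 + √(18² + 4·18·105·104)] = (1/2)[18 + √786564] = 452.4422

Kővári–Sós–Turán: let r_1, ..., r_18 be the row sums and z = Σ r_i the total number of 1s. Each pair of columns can share at most one row with both entries 1 (else a 2×2 all-ones block appears), so Σ_i C(r_i, 2) ≤ C(105, 2) = 5460. By convexity Σ_i C(r_i, 2) ≥ 18·C(z/18, 2) = z(z − 18)/(2·18), giving z² − 18z − 18·105·104 ≤ 0 and hence z ≤ (1/2)[18 + √(324 + 4·196560)] = (1/2)[18 + √786564] ≈ (1/2)(18 + 886.8844) = 452.4422.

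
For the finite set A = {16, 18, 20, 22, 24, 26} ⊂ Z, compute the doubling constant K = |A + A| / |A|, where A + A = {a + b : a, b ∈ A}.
K = |A + A| / |A| = 11/6

Enumerate A + A = {a + b : a, b ∈ A}. With |A| = 6, there are |A|^2 = 36 ordered sum pairs; collecting distinct values, A + A = {32, 34, 36, 38, 40, 42, 44, 46, 48, 50, 52}, so |A + A| = 11. Thus K = 11/6. Here |A + A| = 2|A| − 1 = 11, the minimum possible — so K = 11/6 is minimal, which holds iff A is an arithmetic progression.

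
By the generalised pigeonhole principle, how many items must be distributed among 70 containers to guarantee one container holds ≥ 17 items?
n = (17 − 1)·70 + 1 = 1121

By the generalised pigeonhole principle, to guarantee some box contains ≥ r objects we need more than (r − 1) · k objects total. Threshold: n = (r − 1) · k + 1. With r = 17 and k = 70: n = 16 · 70 + 1 = 1120 + 1 = 1121. For n = 1120 = 16 · 70, we can put exactly 16 objects in every box, avoiding 17 in any single one — so 1121 is tight.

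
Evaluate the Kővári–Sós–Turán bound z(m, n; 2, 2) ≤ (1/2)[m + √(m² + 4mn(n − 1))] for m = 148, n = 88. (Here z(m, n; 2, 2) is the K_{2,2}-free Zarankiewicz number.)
z(148, 88; 2, 2) ≤ (1/2)[148 + √(148² + 4·148·88·87)] = (1/2)[148 + √4554256] = 1141.0351

Kővári–Sós–Turán: let r_1, ..., r_148 be the row sums and z = Σ r_i the total number of 1s. Each pair of columns can share at most one row with both entries 1 (else a 2×2 all-ones block appears), so Σ_i C(r_i, 2) ≤ C(88, 2) = 3828. By convexity Σ_i C(r_i, 2) ≥ 148·C(z/148, 2) = z(z − 148)/(2·148), giving z² − 148z − 148·88·87 ≤ 0 and hence z ≤ (1/2)[148 + √(21904 + 4·1133088)] = (1/2)[148 + √4554256] ≈ (1/2)(148 + 2134.0703) = 1141.0351.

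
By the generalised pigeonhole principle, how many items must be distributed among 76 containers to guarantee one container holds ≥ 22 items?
n = (22 − 1)·76 + 1 = 1597

By the generalised pigeonhole principle, to guarantee some box contains ≥ r objects we need more than (r − 1) · k objects total. Threshold: n = (r − 1) · k + 1. With r = 22 and k = 76: n = 21 · 76 + 1 = 1596 + 1 = 1597. For n = 1596 = 21 · 76, we can put exactly 21 objects in every box, avoiding 22 in any single one — so 1597 is tight.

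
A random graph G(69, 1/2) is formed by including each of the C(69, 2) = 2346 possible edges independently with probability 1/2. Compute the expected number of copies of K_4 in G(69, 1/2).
E[# K_4] = C(69, 4) · (1/2)^C(4, 2) = 864501 / 2^6 = 13507.828125

For each 4-subset S of vertices (there are C(69, 4) = 864501 such S), let X_S = 1 if S induces a K_4 (all C(4, 2) = 6 edges present). Then P(X_S = 1) = (1/2)^6 = 1/64. By linearity of expectation, E[# K_4] = C(69, 4) · (1/2)^6 = 864501 / 64 = 13507.828125.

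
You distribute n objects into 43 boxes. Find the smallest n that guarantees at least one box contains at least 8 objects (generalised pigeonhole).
n = (8 − 1)·43 + 1 = 302

By the generalised pigeonhole principle, to guarantee some box contains ≥ r objects we need more than (r − 1) · k objects total. Threshold: n = (r − 1) · k + 1. With r = 8 and k = 43: n = 7 · 43 + 1 = 301 + 1 = 302. For n = 301 = 7 · 43, we can put exactly 7 objects in every box, avoiding 8 in any single one — so 302 is tight.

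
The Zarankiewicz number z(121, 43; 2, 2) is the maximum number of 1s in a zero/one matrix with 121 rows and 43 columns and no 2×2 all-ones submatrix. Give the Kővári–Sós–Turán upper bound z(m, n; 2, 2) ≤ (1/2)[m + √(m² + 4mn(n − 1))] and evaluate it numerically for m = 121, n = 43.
z(121, 43; 2, 2) ≤ (1/2)[121 + √(121² + 4·121·43·42)] = (1/2)[121 + √888745] = 531.8664

Kővári–Sós–Turán: let r_1, ..., r_121 be the row sums and z = Σ r_i the total number of 1s. Each pair of columns can share at most one row with both entries 1 (else a 2×2 all-ones block appears), so Σ_i C(r_i, 2) ≤ C(43, 2) = 903. By convexity Σ_i C(r_i, 2) ≥ 121·C(z/121, 2) = z(z − 121)/(2·121), giving z² − 121z − 121·43·42 ≤ 0 and hence z ≤ (1/2)[121 + √(14641 + 4·218526)] = (1/2)[121 + √888745] ≈ (1/2)(121 + 942.7327) = 531.8664.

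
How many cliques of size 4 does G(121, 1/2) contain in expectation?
E[# K_4] = C(121, 4) · (1/2)^C(4, 2) = 8495410 / 2^6 = 4247705/32 = 132740.78125

For each 4-subset S of vertices (there are C(121, 4) = 8495410 such S), let X_S = 1 if S induces a K_4 (all C(4, 2) = 6 edges present). Then P(X_S = 1) = (1/2)^6 = 1/64. By linearity of expectation, E[# K_4] = C(121, 4) · (1/2)^6 = 8495410 / 64 = 4247705/32 = 132740.78125.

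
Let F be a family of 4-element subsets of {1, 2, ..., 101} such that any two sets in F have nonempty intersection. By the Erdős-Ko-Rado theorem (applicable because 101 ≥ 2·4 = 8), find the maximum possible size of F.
max |F| = C(100, 3) = 161700

The Erdős-Ko-Rado theorem states: for n ≥ 2k, an intersecting family of k-subsets of an n-element set has size at most C(n − 1, k − 1), with equality for 'star' families {A ⊆ [n] : |A| = k, i ∈ A} (fix an element i). For n = 101, k = 4: C(100, 3) = 161700.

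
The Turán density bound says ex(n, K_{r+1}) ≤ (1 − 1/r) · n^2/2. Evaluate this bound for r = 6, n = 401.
Turán density bound = (5/6) · 401^2/2 = 804005/12 ≈ 67000.4167

Turán's theorem: ex(n, K_{r+1}) is achieved by the complete r-partite Turán graph T(n, r) with parts as balanced as possible, and is at most (1 − 1/r) · n^2/2. For r = 6, n = 401: the density bound is (5/6) · 160801/2 = 804005/12 ≈ 67000.4167. The integer-valued extremum is e(T(401, 6)) = 67000, which is strictly less than the density bound 804005/12 since 6 ∤ 401 (the parts of T(401, 6) cannot all be equal).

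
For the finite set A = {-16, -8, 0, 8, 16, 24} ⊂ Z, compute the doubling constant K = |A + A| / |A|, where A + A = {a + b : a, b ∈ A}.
K = |A + A| / |A| = 11/6

Enumerate A + A = {a + b : a, b ∈ A}. With |A| = 6, there are |A|^2 = 36 ordered sum pairs; collecting distinct values, A + A = {-32, -24, -16, -8, 0, 8, 16, 24, 32, 40, 48}, so |A + A| = 11. Thus K = 11/6. Here |A + A| = 2|A| − 1 = 11, the minimum possible — so K = 11/6 is minimal, which holds iff A is an arithmetic progression.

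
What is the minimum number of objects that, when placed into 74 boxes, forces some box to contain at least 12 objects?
n = (12 − 1)·74 + 1 = 815

By the generalised pigeonhole principle, to guarantee some box contains ≥ r objects we need more than (r − 1) · k objects total. Threshold: n = (r − 1) · k + 1. With r = 12 and k = 74: n = 11 · 74 + 1 = 814 + 1 = 815. For n = 814 = 11 · 74, we can put exactly 11 objects in every box, avoiding 12 in any single one — so 815 is tight.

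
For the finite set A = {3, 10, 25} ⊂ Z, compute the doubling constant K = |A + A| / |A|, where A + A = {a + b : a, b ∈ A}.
K = |A + A| / |A| = 6/3 = 2

Enumerate A + A = {a + b : a, b ∈ A}. With |A| = 3, there are |A|^2 = 9 ordered sum pairs; collecting distinct values, A + A = {6, 13, 20, 28, 35, 50}, so |A + A| = 6. Thus K = 6/3 = 2. For comparison, the minimum possible |A + A| over all 3-element sets is 2·3 − 1 = 5 (so min K = 5/3), attained only by arithmetic progressions.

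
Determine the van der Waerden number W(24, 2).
W(24, 2) = 24 + 1 = 25

A 2-term AP is any pair of integers, so a monochromatic 2-AP exists iff some colour is used at least twice. With 24 colours, the colouring i ↦ i on {1, ..., 24} uses each colour once, avoiding any monochromatic pair, so W(24, 2) > 24. For {1, ..., 25}, pigeonhole forces two integers of the same colour, which form a monochromatic 2-AP. Hence W(24, 2) = 25.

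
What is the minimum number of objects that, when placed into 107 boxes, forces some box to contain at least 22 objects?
n = (22 − 1)·107 + 1 = 2248

By the generalised pigeonhole principle, to guarantee some box contains ≥ r objects we need more than (r − 1) · k objects total. Threshold: n = (r − 1) · k + 1. With r = 22 and k = 107: n = 21 · 107 + 1 = 2247 + 1 = 2248. For n = 2247 = 21 · 107, we can put exactly 21 objects in every box, avoiding 22 in any single one — so 2248 is tight.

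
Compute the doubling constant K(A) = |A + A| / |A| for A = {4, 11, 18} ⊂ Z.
K = |A + A| / |A| = 5/3

Enumerate A + A = {a + b : a, b ∈ A}. With |A| = 3, there are |A|^2 = 9 ordered sum pairs; collecting distinct values, A + A = {8, 15, 22, 29, 36}, so |A + A| = 5. Thus K = 5/3. Here |A + A| = 2|A| − 1 = 5, the minimum possible — so K = 5/3 is minimal, which holds iff A is an arithmetic progression.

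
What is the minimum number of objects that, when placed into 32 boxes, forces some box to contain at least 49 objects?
n = (49 − 1)·32 + 1 = 1537

By the generalised pigeonhole principle, to guarantee some box contains ≥ r objects we need more than (r − 1) · k objects total. Threshold: n = (r − 1) · k + 1. With r = 49 and k = 32: n = 48 · 32 + 1 = 1536 + 1 = 1537. For n = 1536 = 48 · 32, we can put exactly 48 objects in every box, avoiding 49 in any single one — so 1537 is tight.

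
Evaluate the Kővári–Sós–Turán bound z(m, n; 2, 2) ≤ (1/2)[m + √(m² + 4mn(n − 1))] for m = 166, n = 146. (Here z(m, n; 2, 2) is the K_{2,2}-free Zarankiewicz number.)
z(166, 146; 2, 2) ≤ (1/2)[166 + √(166² + 4·166·146·145)] = (1/2)[166 + √14084436] = 1959.4618

Kővári–Sós–Turán: let r_1, ..., r_166 be the row sums and z = Σ r_i the total number of 1s. Each pair of columns can share at most one row with both entries 1 (else a 2×2 all-ones block appears), so Σ_i C(r_i, 2) ≤ C(146, 2) = 10585. By convexity Σ_i C(r_i, 2) ≥ 166·C(z/166, 2) = z(z − 166)/(2·166), giving z² − 166z − 166·146·145 ≤ 0 and hence z ≤ (1/2)[166 + √(27556 + 4·3514220)] = (1/2)[166 + √14084436] ≈ (1/2)(166 + 3752.9237) = 1959.4618.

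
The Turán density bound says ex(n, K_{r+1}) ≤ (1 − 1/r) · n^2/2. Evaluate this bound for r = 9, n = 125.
Turán density bound = (8/9) · 125^2/2 = 62500/9 ≈ 6944.4444

Turán's theorem: ex(n, K_{r+1}) is achieved by the complete r-partite Turán graph T(n, r) with parts as balanced as possible, and is at most (1 − 1/r) · n^2/2. For r = 9, n = 125: the density bound is (8/9) · 15625/2 = 62500/9 ≈ 6944.4444. The integer-valued extremum is e(T(125, 9)) = 6944, which is strictly less than the density bound 62500/9 since 9 ∤ 125 (the parts of T(125, 9) cannot all be equal).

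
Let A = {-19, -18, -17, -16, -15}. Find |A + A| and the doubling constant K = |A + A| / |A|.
K = |A + A| / |A| = 9/5

Enumerate A + A = {a + b : a, b ∈ A}. With |A| = 5, there are |A|^2 = 25 ordered sum pairs; collecting distinct values, A + A = {-38, -37, -36, -35, -34, -33, -32, -31, -30}, so |A + A| = 9. Thus K = 9/5. Here |A + A| = 2|A| − 1 = 9, the minimum possible — so K = 9/5 is minimal, which holds iff A is an arithmetic progression.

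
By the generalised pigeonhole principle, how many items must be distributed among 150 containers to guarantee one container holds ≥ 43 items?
n = (43 − 1)·150 + 1 = 6301

By the generalised pigeonhole principle, to guarantee some box contains ≥ r objects we need more than (r − 1) · k objects total. Threshold: n = (r − 1) · k + 1. With r = 43 and k = 150: n = 42 · 150 + 1 = 6300 + 1 = 6301. For n = 6300 = 42 · 150, we can put exactly 42 objects in every box, avoiding 43 in any single one — so 6301 is tight.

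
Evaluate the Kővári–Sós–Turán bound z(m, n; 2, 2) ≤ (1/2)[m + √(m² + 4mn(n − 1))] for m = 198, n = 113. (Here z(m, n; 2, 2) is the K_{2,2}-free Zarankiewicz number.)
z(198, 113; 2, 2) ≤ (1/2)[198 + √(198² + 4·198·113·112)] = (1/2)[198 + √10062756] = 1685.0924

Kővári–Sós–Turán: let r_1, ..., r_198 be the row sums and z = Σ r_i the total number of 1s. Each pair of columns can share at most one row with both entries 1 (else a 2×2 all-ones block appears), so Σ_i C(r_i, 2) ≤ C(113, 2) = 6328. By convexity Σ_i C(r_i, 2) ≥ 198·C(z/198, 2) = z(z − 198)/(2·198), giving z² − 198z − 198·113·112 ≤ 0 and hence z ≤ (1/2)[198 + √(39204 + 4·2505888)] = (1/2)[198 + √10062756] ≈ (1/2)(198 + 3172.1847) = 1685.0924.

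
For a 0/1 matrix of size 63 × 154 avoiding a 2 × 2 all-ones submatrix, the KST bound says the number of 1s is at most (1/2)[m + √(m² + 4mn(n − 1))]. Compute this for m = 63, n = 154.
z(63, 154; 2, 2) ≤ (1/2)[63 + √(63² + 4·63·154·153)] = (1/2)[63 + √5941593] = 1250.2692

Kővári–Sós–Turán: let r_1, ..., r_63 be the row sums and z = Σ r_i the total number of 1s. Each pair of columns can share at most one row with both entries 1 (else a 2×2 all-ones block appears), so Σ_i C(r_i, 2) ≤ C(154, 2) = 11781. By convexity Σ_i C(r_i, 2) ≥ 63·C(z/63, 2) = z(z − 63)/(2·63), giving z² − 63z − 63·154·153 ≤ 0 and hence z ≤ (1/2)[63 + √(3969 + 4·1484406)] = (1/2)[63 + √5941593] ≈ (1/2)(63 + 2437.5383) = 1250.2692.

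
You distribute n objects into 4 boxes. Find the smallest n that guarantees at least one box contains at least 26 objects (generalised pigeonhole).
n = (26 − 1)·4 + 1 = 101

By the generalised pigeonhole principle, to guarantee some box contains ≥ r objects we need more than (r − 1) · k objects total. Threshold: n = (r − 1) · k + 1. With r = 26 and k = 4: n = 25 · 4 + 1 = 100 + 1 = 101. For n = 100 = 25 · 4, we can put exactly 25 objects in every box, avoiding 26 in any single one — so 101 is tight.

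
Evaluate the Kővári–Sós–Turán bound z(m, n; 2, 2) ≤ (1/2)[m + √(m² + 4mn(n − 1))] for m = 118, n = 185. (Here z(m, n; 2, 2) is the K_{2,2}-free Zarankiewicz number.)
z(118, 185; 2, 2) ≤ (1/2)[118 + √(118² + 4·118·185·184)] = (1/2)[118 + √16080804] = 2064.0439

Kővári–Sós–Turán: let r_1, ..., r_118 be the row sums and z = Σ r_i the total number of 1s. Each pair of columns can share at most one row with both entries 1 (else a 2×2 all-ones block appears), so Σ_i C(r_i, 2) ≤ C(185, 2) = 17020. By convexity Σ_i C(r_i, 2) ≥ 118·C(z/118, 2) = z(z − 118)/(2·118), giving z² − 118z − 118·185·184 ≤ 0 and hence z ≤ (1/2)[118 + √(13924 + 4·4016720)] = (1/2)[118 + √16080804] ≈ (1/2)(118 + 4010.0878) = 2064.0439.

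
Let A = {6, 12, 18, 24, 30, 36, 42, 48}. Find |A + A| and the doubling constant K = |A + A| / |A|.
K = |A + A| / |A| = 15/8

Enumerate A + A = {a + b : a, b ∈ A}. With |A| = 8, there are |A|^2 = 64 ordered sum pairs; collecting distinct values, A + A = {12, 18, 24, 30, 36, 42, 48, 54, 60, 66, 72, 78, 84, 90, 96}, so |A + A| = 15. Thus K = 15/8. Here |A + A| = 2|A| − 1 = 15, the minimum possible — so K = 15/8 is minimal, which holds iff A is an arithmetic progression.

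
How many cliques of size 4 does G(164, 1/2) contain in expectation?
E[# K_4] = C(164, 4) · (1/2)^C(4, 2) = 29051001 / 2^6 = 453921.890625

For each 4-subset S of vertices (there are C(164, 4) = 29051001 such S), let X_S = 1 if S induces a K_4 (all C(4, 2) = 6 edges present). Then P(X_S = 1) = (1/2)^6 = 1/64. By linearity of expectation, E[# K_4] = C(164, 4) · (1/2)^6 = 29051001 / 64 = 453921.890625.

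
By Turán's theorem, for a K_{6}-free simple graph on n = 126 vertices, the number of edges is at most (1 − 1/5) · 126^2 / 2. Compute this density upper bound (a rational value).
Turán density bound = (4/5) · 126^2/2 = 31752/5 ≈ 6350.4

Turán's theorem: ex(n, K_{r+1}) is achieved by the complete r-partite Turán graph T(n, r) with parts as balanced as possible, and is at most (1 − 1/r) · n^2/2. For r = 5, n = 126: the density bound is (4/5) · 15876/2 = 31752/5 ≈ 6350.4. The integer-valued extremum is e(T(126, 5)) = 6350, which is strictly less than the density bound 31752/5 since 5 ∤ 126 (the parts of T(126, 5) cannot all be equal).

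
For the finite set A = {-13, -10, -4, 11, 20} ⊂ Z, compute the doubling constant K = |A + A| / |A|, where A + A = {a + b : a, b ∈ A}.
K = |A + A| / |A| = 14/5

Enumerate A + A = {a + b : a, b ∈ A}. With |A| = 5, there are |A|^2 = 25 ordered sum pairs; collecting distinct values, A + A = {-26, -23, -20, -17, -14, -8, -2, 1, 7, 10, 16, 22, 31, 40}, so |A + A| = 14. Thus K = 14/5. For comparison, the minimum possible |A + A| over all 5-element sets is 2·5 − 1 = 9 (so min K = 9/5), attained only by arithmetic progressions.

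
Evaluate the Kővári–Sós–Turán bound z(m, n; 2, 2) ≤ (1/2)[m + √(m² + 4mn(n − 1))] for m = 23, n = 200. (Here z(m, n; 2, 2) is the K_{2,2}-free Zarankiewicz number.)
z(23, 200; 2, 2) ≤ (1/2)[23 + √(23² + 4·23·200·199)] = (1/2)[23 + √3662129] = 968.3345

Kővári–Sós–Turán: let r_1, ..., r_23 be the row sums and z = Σ r_i the total number of 1s. Each pair of columns can share at most one row with both entries 1 (else a 2×2 all-ones block appears), so Σ_i C(r_i, 2) ≤ C(200, 2) = 19900. By convexity Σ_i C(r_i, 2) ≥ 23·C(z/23, 2) = z(z − 23)/(2·23), giving z² − 23z − 23·200·199 ≤ 0 and hence z ≤ (1/2)[23 + √(529 + 4·915400)] = (1/2)[23 + √3662129] ≈ (1/2)(23 + 1913.669) = 968.3345.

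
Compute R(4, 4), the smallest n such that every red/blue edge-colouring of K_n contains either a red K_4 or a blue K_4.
R(4, 4) = 18

Lower bound: an explicit 2-colouring of K_{17} (typically a Paley-type or other structured construction) avoids a red K_4 and a blue K_4, showing R(4, 4) > 17.
Upper bound: the Erdős–Szekeres recurrence R(r, t') ≤ R(r−1, t') + R(r, t'−1) yields R(4, 4) ≤ 18.
Hence R(4, 4) = 18.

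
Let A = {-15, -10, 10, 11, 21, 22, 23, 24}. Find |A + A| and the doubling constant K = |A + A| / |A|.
K = |A + A| / |A| = 30/8 = 15/4

Enumerate A + A = {a + b : a, b ∈ A}. With |A| = 8, there are |A|^2 = 64 ordered sum pairs; collecting distinct values, A + A = {-30, -25, -20, -5, -4, 0, 1, 6, 7, 8, 9, 11, 12, 13, 14, 20, 21, 22, 31, 32, 33, 34, 35, 42, 43, 44, 45, 46, 47, 48}, so |A + A| = 30. Thus K = 30/8 = 15/4. For comparison, the minimum possible |A + A| over all 8-element sets is 2·8 − 1 = 15 (so min K = 15/8), attained only by arithmetic progressions.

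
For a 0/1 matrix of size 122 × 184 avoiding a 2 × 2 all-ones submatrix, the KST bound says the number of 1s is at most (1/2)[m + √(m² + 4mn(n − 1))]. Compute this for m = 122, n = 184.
z(122, 184; 2, 2) ≤ (1/2)[122 + √(122² + 4·122·184·183)] = (1/2)[122 + √16446820] = 2088.734

Kővári–Sós–Turán: let r_1, ..., r_122 be the row sums and z = Σ r_i the total number of 1s. Each pair of columns can share at most one row with both entries 1 (else a 2×2 all-ones block appears), so Σ_i C(r_i, 2) ≤ C(184, 2) = 16836. By convexity Σ_i C(r_i, 2) ≥ 122·C(z/122, 2) = z(z − 122)/(2·122), giving z² − 122z − 122·184·183 ≤ 0 and hence z ≤ (1/2)[122 + √(14884 + 4·4107984)] = (1/2)[122 + √16446820] ≈ (1/2)(122 + 4055.4679) = 2088.734.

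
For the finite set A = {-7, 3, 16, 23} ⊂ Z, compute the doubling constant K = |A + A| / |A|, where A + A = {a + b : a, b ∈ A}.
K = |A + A| / |A| = 10/4 = 5/2

Enumerate A + A = {a + b : a, b ∈ A}. With |A| = 4, there are |A|^2 = 16 ordered sum pairs; collecting distinct values, A + A = {-14, -4, 6, 9, 16, 19, 26, 32, 39, 46}, so |A + A| = 10. Thus K = 10/4 = 5/2. For comparison, the minimum possible |A + A| over all 4-element sets is 2·4 − 1 = 7 (so min K = 7/4), attained only by arithmetic progressions.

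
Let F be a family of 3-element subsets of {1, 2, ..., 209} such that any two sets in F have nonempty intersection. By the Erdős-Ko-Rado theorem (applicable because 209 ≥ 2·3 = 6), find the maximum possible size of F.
max |F| = C(208, 2) = 21528

The Erdős-Ko-Rado theorem states: for n ≥ 2k, an intersecting family of k-subsets of an n-element set has size at most C(n − 1, k − 1), with equality for 'star' families {A ⊆ [n] : |A| = k, i ∈ A} (fix an element i). For n = 209, k = 3: C(208, 2) = 21528.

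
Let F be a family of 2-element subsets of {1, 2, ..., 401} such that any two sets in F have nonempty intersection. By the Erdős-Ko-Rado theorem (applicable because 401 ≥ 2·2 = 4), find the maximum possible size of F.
max |F| = C(400, 1) = 400

Erdős-Ko-Rado (1961): when n ≥ 2k, max |F| = C(n−1, k−1). The bound is attained by the star {A : i ∈ A} for any fixed i ∈ [n]. Here C(401−1, 2−1) = C(400, 1) = 400.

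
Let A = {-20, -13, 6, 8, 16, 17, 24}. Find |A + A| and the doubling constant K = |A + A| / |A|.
K = |A + A| / |A| = 26/7

Enumerate A + A = {a + b : a, b ∈ A}. With |A| = 7, there are |A|^2 = 49 ordered sum pairs; collecting distinct values, A + A = {-40, -33, -26, -14, -12, -7, -5, -4, -3, 3, 4, 11, 12, 14, 16, 22, 23, 24, 25, 30, 32, 33, 34, 40, 41, 48}, so |A + A| = 26. Thus K = 26/7. For comparison, the minimum possible |A + A| over all 7-element sets is 2·7 − 1 = 13 (so min K = 13/7), attained only by arithmetic progressions.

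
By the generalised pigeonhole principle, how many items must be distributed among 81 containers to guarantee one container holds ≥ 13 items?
n = (13 − 1)·81 + 1 = 973

By the generalised pigeonhole principle, to guarantee some box contains ≥ r objects we need more than (r − 1) · k objects total. Threshold: n = (r − 1) · k + 1. With r = 13 and k = 81: n = 12 · 81 + 1 = 972 + 1 = 973. For n = 972 = 12 · 81, we can put exactly 12 objects in every box, avoiding 13 in any single one — so 973 is tight.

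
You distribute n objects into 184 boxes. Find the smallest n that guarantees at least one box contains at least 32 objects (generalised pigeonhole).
n = (32 − 1)·184 + 1 = 5705

By the generalised pigeonhole principle, to guarantee some box contains ≥ r objects we need more than (r − 1) · k objects total. Threshold: n = (r − 1) · k + 1. With r = 32 and k = 184: n = 31 · 184 + 1 = 5704 + 1 = 5705. For n = 5704 = 31 · 184, we can put exactly 31 objects in every box, avoiding 32 in any single one — so 5705 is tight.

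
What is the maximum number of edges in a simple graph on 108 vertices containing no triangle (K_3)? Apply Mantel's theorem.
ex(108, K_3) = ⌊108^2/4⌋ = 2916

Mantel (1907): a triangle-free graph on n vertices has at most ⌊n^2/4⌋ edges, with equality for the complete bipartite graph K_{⌊n/2⌋, ⌈n/2⌉}. For n = 108: ⌊108^2/4⌋ = ⌊11664/4⌋ = 2916. The extremal graph is K_{54, 54}, which has 54·54 = 2916 edges.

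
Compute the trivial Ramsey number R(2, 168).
R(2, 168) = 168

R(2, k) = k for all k ≥ 2: in a 2-colouring of K_k, either some edge is red (a red K_2) or all edges are blue (a blue K_k). And K_{167} coloured all-blue has no blue K_168, so R(2, 168) > 167. Hence R(2, 168) = 168.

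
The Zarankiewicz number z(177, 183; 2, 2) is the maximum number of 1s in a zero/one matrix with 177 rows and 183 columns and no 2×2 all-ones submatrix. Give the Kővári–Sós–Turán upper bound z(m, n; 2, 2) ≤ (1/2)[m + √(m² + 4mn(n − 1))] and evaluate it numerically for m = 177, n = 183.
z(177, 183; 2, 2) ≤ (1/2)[177 + √(177² + 4·177·183·182)] = (1/2)[177 + √23611977] = 2518.1078

Kővári–Sós–Turán: let r_1, ..., r_177 be the row sums and z = Σ r_i the total number of 1s. Each pair of columns can share at most one row with both entries 1 (else a 2×2 all-ones block appears), so Σ_i C(r_i, 2) ≤ C(183, 2) = 16653. By convexity Σ_i C(r_i, 2) ≥ 177·C(z/177, 2) = z(z − 177)/(2·177), giving z² − 177z − 177·183·182 ≤ 0 and hence z ≤ (1/2)[177 + √(31329 + 4·5895162)] = (1/2)[177 + √23611977] ≈ (1/2)(177 + 4859.2157) = 2518.1078.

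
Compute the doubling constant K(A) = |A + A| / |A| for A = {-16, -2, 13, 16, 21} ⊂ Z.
K = |A + A| / |A| = 15/5 = 3

Enumerate A + A = {a + b : a, b ∈ A}. With |A| = 5, there are |A|^2 = 25 ordered sum pairs; collecting distinct values, A + A = {-32, -18, -4, -3, 0, 5, 11, 14, 19, 26, 29, 32, 34, 37, 42}, so |A + A| = 15. Thus K = 15/5 = 3. For comparison, the minimum possible |A + A| over all 5-element sets is 2·5 − 1 = 9 (so min K = 9/5), attained only by arithmetic progressions.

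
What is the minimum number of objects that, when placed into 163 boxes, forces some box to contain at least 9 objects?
n = (9 − 1)·163 + 1 = 1305

By the generalised pigeonhole principle, to guarantee some box contains ≥ r objects we need more than (r − 1) · k objects total. Threshold: n = (r − 1) · k + 1. With r = 9 and k = 163: n = 8 · 163 + 1 = 1304 + 1 = 1305. For n = 1304 = 8 · 163, we can put exactly 8 objects in every box, avoiding 9 in any single one — so 1305 is tight.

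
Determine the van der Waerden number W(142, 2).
W(142, 2) = 142 + 1 = 143

A 2-term AP is any pair of integers, so a monochromatic 2-AP exists iff some colour is used at least twice. With 142 colours, the colouring i ↦ i on {1, ..., 142} uses each colour once, avoiding any monochromatic pair, so W(142, 2) > 142. For {1, ..., 143}, pigeonhole forces two integers of the same colour, which form a monochromatic 2-AP. Hence W(142, 2) = 143.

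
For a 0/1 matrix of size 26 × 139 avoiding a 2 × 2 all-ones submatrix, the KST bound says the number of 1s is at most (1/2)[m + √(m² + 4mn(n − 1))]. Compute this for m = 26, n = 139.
z(26, 139; 2, 2) ≤ (1/2)[26 + √(26² + 4·26·139·138)] = (1/2)[26 + √1995604] = 719.3292

Kővári–Sós–Turán: let r_1, ..., r_26 be the row sums and z = Σ r_i the total number of 1s. Each pair of columns can share at most one row with both entries 1 (else a 2×2 all-ones block appears), so Σ_i C(r_i, 2) ≤ C(139, 2) = 9591. By convexity Σ_i C(r_i, 2) ≥ 26·C(z/26, 2) = z(z − 26)/(2·26), giving z² − 26z − 26·139·138 ≤ 0 and hence z ≤ (1/2)[26 + √(676 + 4·498732)] = (1/2)[26 + √1995604] ≈ (1/2)(26 + 1412.6585) = 719.3292.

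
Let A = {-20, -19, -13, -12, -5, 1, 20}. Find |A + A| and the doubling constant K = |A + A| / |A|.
K = |A + A| / |A| = 24/7

Enumerate A + A = {a + b : a, b ∈ A}. With |A| = 7, there are |A|^2 = 49 ordered sum pairs; collecting distinct values, A + A = {-40, -39, -38, -33, -32, -31, -26, -25, -24, -19, -18, -17, -12, -11, -10, -4, 0, 1, 2, 7, 8, 15, 21, 40}, so |A + A| = 24. Thus K = 24/7. For comparison, the minimum possible |A + A| over all 7-element sets is 2·7 − 1 = 13 (so min K = 13/7), attained only by arithmetic progressions.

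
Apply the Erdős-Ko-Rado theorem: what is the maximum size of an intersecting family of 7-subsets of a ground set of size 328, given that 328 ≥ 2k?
max |F| = C(327, 6) = 1621509963255

The Erdős-Ko-Rado theorem states: for n ≥ 2k, an intersecting family of k-subsets of an n-element set has size at most C(n − 1, k − 1), with equality for 'star' families {A ⊆ [n] : |A| = k, i ∈ A} (fix an element i). For n = 328, k = 7: C(327, 6) = 1621509963255.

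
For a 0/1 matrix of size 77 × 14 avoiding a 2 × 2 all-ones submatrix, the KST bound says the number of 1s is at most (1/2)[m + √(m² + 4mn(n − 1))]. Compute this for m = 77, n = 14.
z(77, 14; 2, 2) ≤ (1/2)[77 + √(77² + 4·77·14·13)] = (1/2)[77 + √61985] = 162.9839

Kővári–Sós–Turán: let r_1, ..., r_77 be the row sums and z = Σ r_i the total number of 1s. Each pair of columns can share at most one row with both entries 1 (else a 2×2 all-ones block appears), so Σ_i C(r_i, 2) ≤ C(14, 2) = 91. By convexity Σ_i C(r_i, 2) ≥ 77·C(z/77, 2) = z(z − 77)/(2·77), giving z² − 77z − 77·14·13 ≤ 0 and hence z ≤ (1/2)[77 + √(5929 + 4·14014)] = (1/2)[77 + √61985] ≈ (1/2)(77 + 248.9679) = 162.9839.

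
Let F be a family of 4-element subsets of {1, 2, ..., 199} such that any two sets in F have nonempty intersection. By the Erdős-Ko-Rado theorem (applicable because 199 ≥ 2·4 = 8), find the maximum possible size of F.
max |F| = C(198, 3) = 1274196

Erdős-Ko-Rado (1961): when n ≥ 2k, max |F| = C(n−1, k−1). The bound is attained by the star {A : i ∈ A} for any fixed i ∈ [n]. Here C(199−1, 4−1) = C(198, 3) = 1274196.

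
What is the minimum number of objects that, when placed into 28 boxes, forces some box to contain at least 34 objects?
n = (34 − 1)·28 + 1 = 925

By the generalised pigeonhole principle, to guarantee some box contains ≥ r objects we need more than (r − 1) · k objects total. Threshold: n = (r − 1) · k + 1. With r = 34 and k = 28: n = 33 · 28 + 1 = 924 + 1 = 925. For n = 924 = 33 · 28, we can put exactly 33 objects in every box, avoiding 34 in any single one — so 925 is tight.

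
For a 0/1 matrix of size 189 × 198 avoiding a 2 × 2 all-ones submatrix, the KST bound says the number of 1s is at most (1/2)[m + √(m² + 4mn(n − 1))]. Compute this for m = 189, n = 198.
z(189, 198; 2, 2) ≤ (1/2)[189 + √(189² + 4·189·198·197)] = (1/2)[189 + √29524257] = 2811.3114

Kővári–Sós–Turán: let r_1, ..., r_189 be the row sums and z = Σ r_i the total number of 1s. Each pair of columns can share at most one row with both entries 1 (else a 2×2 all-ones block appears), so Σ_i C(r_i, 2) ≤ C(198, 2) = 19503. By convexity Σ_i C(r_i, 2) ≥ 189·C(z/189, 2) = z(z − 189)/(2·189), giving z² − 189z − 189·198·197 ≤ 0 and hence z ≤ (1/2)[189 + √(35721 + 4·7372134)] = (1/2)[189 + √29524257] ≈ (1/2)(189 + 5433.6228) = 2811.3114.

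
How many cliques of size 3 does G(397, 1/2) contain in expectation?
E[# K_3] = C(397, 3) · (1/2)^C(3, 2) = 10349790 / 2^3 = 5174895/4 = 1293723.75

For each 3-subset S of vertices (there are C(397, 3) = 10349790 such S), let X_S = 1 if S induces a K_3 (all C(3, 2) = 3 edges present). Then P(X_S = 1) = (1/2)^3 = 1/8. By linearity of expectation, E[# K_3] = C(397, 3) · (1/2)^3 = 10349790 / 8 = 5174895/4 = 1293723.75.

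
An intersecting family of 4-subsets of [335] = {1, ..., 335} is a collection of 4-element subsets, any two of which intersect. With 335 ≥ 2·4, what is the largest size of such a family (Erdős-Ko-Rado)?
max |F| = C(334, 3) = 6154284

Erdős-Ko-Rado (1961): when n ≥ 2k, max |F| = C(n−1, k−1). The bound is attained by the star {A : i ∈ A} for any fixed i ∈ [n]. Here C(335−1, 4−1) = C(334, 3) = 6154284.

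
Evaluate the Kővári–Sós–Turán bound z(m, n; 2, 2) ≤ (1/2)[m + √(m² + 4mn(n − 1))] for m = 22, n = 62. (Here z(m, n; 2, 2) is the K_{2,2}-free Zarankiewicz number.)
z(22, 62; 2, 2) ≤ (1/2)[22 + √(22² + 4·22·62·61)] = (1/2)[22 + √333300] = 299.6607

Kővári–Sós–Turán: let r_1, ..., r_22 be the row sums and z = Σ r_i the total number of 1s. Each pair of columns can share at most one row with both entries 1 (else a 2×2 all-ones block appears), so Σ_i C(r_i, 2) ≤ C(62, 2) = 1891. By convexity Σ_i C(r_i, 2) ≥ 22·C(z/22, 2) = z(z − 22)/(2·22), giving z² − 22z − 22·62·61 ≤ 0 and hence z ≤ (1/2)[22 + √(484 + 4·83204)] = (1/2)[22 + √333300] ≈ (1/2)(22 + 577.3214) = 299.6607.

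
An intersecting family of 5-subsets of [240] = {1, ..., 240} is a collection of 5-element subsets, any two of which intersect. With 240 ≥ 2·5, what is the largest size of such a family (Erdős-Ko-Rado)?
max |F| = C(239, 4) = 132563501

The Erdős-Ko-Rado theorem states: for n ≥ 2k, an intersecting family of k-subsets of an n-element set has size at most C(n − 1, k − 1), with equality for 'star' families {A ⊆ [n] : |A| = k, i ∈ A} (fix an element i). For n = 240, k = 5: C(239, 4) = 132563501.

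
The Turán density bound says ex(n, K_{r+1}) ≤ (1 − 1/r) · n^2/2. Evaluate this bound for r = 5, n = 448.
Turán density bound = (4/5) · 448^2/2 = 401408/5 ≈ 80281.6

Turán's theorem: ex(n, K_{r+1}) is achieved by the complete r-partite Turán graph T(n, r) with parts as balanced as possible, and is at most (1 − 1/r) · n^2/2. For r = 5, n = 448: the density bound is (4/5) · 200704/2 = 401408/5 ≈ 80281.6. The integer-valued extremum is e(T(448, 5)) = 80281, which is strictly less than the density bound 401408/5 since 5 ∤ 448 (the parts of T(448, 5) cannot all be equal).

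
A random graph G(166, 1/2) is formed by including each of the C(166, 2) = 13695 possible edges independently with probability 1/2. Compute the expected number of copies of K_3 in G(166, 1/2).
E[# K_3] = C(166, 3) · (1/2)^C(3, 2) = 748660 / 2^3 = 187165/2 = 93582.5

For each 3-subset S of vertices (there are C(166, 3) = 748660 such S), let X_S = 1 if S induces a K_3 (all C(3, 2) = 3 edges present). Then P(X_S = 1) = (1/2)^3 = 1/8. By linearity of expectation, E[# K_3] = C(166, 3) · (1/2)^3 = 748660 / 8 = 187165/2 = 93582.5.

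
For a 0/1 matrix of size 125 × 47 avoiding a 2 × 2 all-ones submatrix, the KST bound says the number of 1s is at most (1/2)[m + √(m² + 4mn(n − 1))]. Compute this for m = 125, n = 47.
z(125, 47; 2, 2) ≤ (1/2)[125 + √(125² + 4·125·47·46)] = (1/2)[125 + √1096625] = 586.0993

Kővári–Sós–Turán: let r_1, ..., r_125 be the row sums and z = Σ r_i the total number of 1s. Each pair of columns can share at most one row with both entries 1 (else a 2×2 all-ones block appears), so Σ_i C(r_i, 2) ≤ C(47, 2) = 1081. By convexity Σ_i C(r_i, 2) ≥ 125·C(z/125, 2) = z(z − 125)/(2·125), giving z² − 125z − 125·47·46 ≤ 0 and hence z ≤ (1/2)[125 + √(15625 + 4·270250)] = (1/2)[125 + √1096625] ≈ (1/2)(125 + 1047.1986) = 586.0993.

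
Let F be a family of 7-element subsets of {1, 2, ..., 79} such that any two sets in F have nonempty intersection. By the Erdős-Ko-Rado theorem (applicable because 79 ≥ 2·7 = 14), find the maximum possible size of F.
max |F| = C(78, 6) = 256851595

The Erdős-Ko-Rado theorem states: for n ≥ 2k, an intersecting family of k-subsets of an n-element set has size at most C(n − 1, k − 1), with equality for 'star' families {A ⊆ [n] : |A| = k, i ∈ A} (fix an element i). For n = 79, k = 7: C(78, 6) = 256851595.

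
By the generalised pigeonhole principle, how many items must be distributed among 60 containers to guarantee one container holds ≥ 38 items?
n = (38 − 1)·60 + 1 = 2221

By the generalised pigeonhole principle, to guarantee some box contains ≥ r objects we need more than (r − 1) · k objects total. Threshold: n = (r − 1) · k + 1. With r = 38 and k = 60: n = 37 · 60 + 1 = 2220 + 1 = 2221. For n = 2220 = 37 · 60, we can put exactly 37 objects in every box, avoiding 38 in any single one — so 2221 is tight.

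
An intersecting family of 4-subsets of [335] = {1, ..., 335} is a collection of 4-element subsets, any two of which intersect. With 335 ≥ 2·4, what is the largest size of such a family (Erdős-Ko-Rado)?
max |F| = C(334, 3) = 6154284

The Erdős-Ko-Rado theorem states: for n ≥ 2k, an intersecting family of k-subsets of an n-element set has size at most C(n − 1, k − 1), with equality for 'star' families {A ⊆ [n] : |A| = k, i ∈ A} (fix an element i). For n = 335, k = 4: C(334, 3) = 6154284.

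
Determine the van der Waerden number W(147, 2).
W(147, 2) = 147 + 1 = 148

A 2-term AP is any pair of integers, so a monochromatic 2-AP exists iff some colour is used at least twice. With 147 colours, the colouring i ↦ i on {1, ..., 147} uses each colour once, avoiding any monochromatic pair, so W(147, 2) > 147. For {1, ..., 148}, pigeonhole forces two integers of the same colour, which form a monochromatic 2-AP. Hence W(147, 2) = 148.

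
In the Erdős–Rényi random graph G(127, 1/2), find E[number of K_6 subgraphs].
E[# K_6] = C(127, 6) · (1/2)^C(6, 2) = 5169379425 / 2^15 ≈ 157756.940460

For each 6-subset S of vertices (there are C(127, 6) = 5169379425 such S), let X_S = 1 if S induces a K_6 (all C(6, 2) = 15 edges present). Then P(X_S = 1) = (1/2)^15 = 1/32768. By linearity of expectation, E[# K_6] = C(127, 6) · (1/2)^15 = 5169379425 / 32768 ≈ 157756.940460.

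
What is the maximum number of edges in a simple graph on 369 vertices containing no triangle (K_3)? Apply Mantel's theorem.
ex(369, K_3) = ⌊369^2/4⌋ = 34040

Mantel (1907): a triangle-free graph on n vertices has at most ⌊n^2/4⌋ edges, with equality for the complete bipartite graph K_{⌊n/2⌋, ⌈n/2⌉}. For n = 369: ⌊369^2/4⌋ = ⌊136161/4⌋ = 34040. The extremal graph is K_{184, 185}, which has 184·185 = 34040 edges.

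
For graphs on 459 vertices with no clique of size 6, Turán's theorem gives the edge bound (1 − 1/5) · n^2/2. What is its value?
Turán density bound = (4/5) · 459^2/2 = 421362/5 ≈ 84272.4

Turán's theorem: ex(n, K_{r+1}) is achieved by the complete r-partite Turán graph T(n, r) with parts as balanced as possible, and is at most (1 − 1/r) · n^2/2. For r = 5, n = 459: the density bound is (4/5) · 210681/2 = 421362/5 ≈ 84272.4. The integer-valued extremum is e(T(459, 5)) = 84272, which is strictly less than the density bound 421362/5 since 5 ∤ 459 (the parts of T(459, 5) cannot all be equal).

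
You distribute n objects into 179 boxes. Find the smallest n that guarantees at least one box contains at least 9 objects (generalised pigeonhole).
n = (9 − 1)·179 + 1 = 1433

By the generalised pigeonhole principle, to guarantee some box contains ≥ r objects we need more than (r − 1) · k objects total. Threshold: n = (r − 1) · k + 1. With r = 9 and k = 179: n = 8 · 179 + 1 = 1432 + 1 = 1433. For n = 1432 = 8 · 179, we can put exactly 8 objects in every box, avoiding 9 in any single one — so 1433 is tight.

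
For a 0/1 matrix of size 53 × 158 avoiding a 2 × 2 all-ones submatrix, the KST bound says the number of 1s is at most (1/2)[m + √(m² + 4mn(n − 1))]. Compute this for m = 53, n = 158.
z(53, 158; 2, 2) ≤ (1/2)[53 + √(53² + 4·53·158·157)] = (1/2)[53 + √5261681] = 1173.4177

Kővári–Sós–Turán: let r_1, ..., r_53 be the row sums and z = Σ r_i the total number of 1s. Each pair of columns can share at most one row with both entries 1 (else a 2×2 all-ones block appears), so Σ_i C(r_i, 2) ≤ C(158, 2) = 12403. By convexity Σ_i C(r_i, 2) ≥ 53·C(z/53, 2) = z(z − 53)/(2·53), giving z² − 53z − 53·158·157 ≤ 0 and hence z ≤ (1/2)[53 + √(2809 + 4·1314718)] = (1/2)[53 + √5261681] ≈ (1/2)(53 + 2293.8354) = 1173.4177.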